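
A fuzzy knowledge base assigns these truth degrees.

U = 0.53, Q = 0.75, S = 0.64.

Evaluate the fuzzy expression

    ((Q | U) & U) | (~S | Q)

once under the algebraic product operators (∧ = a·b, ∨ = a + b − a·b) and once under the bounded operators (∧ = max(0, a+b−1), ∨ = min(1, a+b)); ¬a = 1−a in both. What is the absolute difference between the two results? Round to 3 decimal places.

Under algebraic product:
  Q | U = a + b − a·b on (0.7500, 0.5300) = 0.8825
  (Q | U) & U = a·b on (0.8825, 0.5300) = 0.4677
  ~S = 1 − 0.6400 = 0.3600
  ~S | Q = a + b − a·b on (0.3600, 0.7500) = 0.8400
  ((Q | U) & U) | (~S | Q) = a + b − a·b on (0.4677, 0.8400) = 0.9148
  → value = 0.9148
Under bounded:
  Q | U = min(1, a+b) on (0.75, 0.53) = 1.00
  (Q | U) & U = max(0, a+b−1) on (1.00, 0.53) = 0.53
  ~S = 1 − 0.64 = 0.36
  ~S | Q = min(1, a+b) on (0.36, 0.75) = 1.00
  ((Q | U) & U) | (~S | Q) = min(1, a+b) on (0.53, 1.00) = 1.00
  → value = 1.0000
|0.9148 − 1.0000| = 0.085

0.085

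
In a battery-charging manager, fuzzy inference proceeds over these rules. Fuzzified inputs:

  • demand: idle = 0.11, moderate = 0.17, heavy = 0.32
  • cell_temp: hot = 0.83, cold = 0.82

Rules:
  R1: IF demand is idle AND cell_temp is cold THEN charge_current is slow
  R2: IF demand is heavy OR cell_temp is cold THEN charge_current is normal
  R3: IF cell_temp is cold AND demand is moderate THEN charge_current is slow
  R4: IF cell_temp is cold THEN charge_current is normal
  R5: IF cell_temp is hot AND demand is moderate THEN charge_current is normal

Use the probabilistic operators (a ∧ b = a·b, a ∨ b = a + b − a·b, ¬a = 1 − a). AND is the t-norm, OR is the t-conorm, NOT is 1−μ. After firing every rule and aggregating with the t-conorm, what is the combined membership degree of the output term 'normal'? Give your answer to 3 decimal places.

0.981

R1: idle=0.11, cold=0.82; AND[a·b] → w = 0.0902
R2: heavy=0.32, cold=0.82; OR[a + b − a·b] → w = 0.8776
R3: cold=0.82, moderate=0.17; AND[a·b] → w = 0.1394
R4: cold=0.82 → w = 0.8200
R5: hot=0.83, moderate=0.17; AND[a·b] → w = 0.1411
Rules with consequent 'normal': {R2, R4, R5} → strengths 0.8776, 0.8200, 0.1411
Aggregate via t-conorm [a + b − a·b]: 0.9811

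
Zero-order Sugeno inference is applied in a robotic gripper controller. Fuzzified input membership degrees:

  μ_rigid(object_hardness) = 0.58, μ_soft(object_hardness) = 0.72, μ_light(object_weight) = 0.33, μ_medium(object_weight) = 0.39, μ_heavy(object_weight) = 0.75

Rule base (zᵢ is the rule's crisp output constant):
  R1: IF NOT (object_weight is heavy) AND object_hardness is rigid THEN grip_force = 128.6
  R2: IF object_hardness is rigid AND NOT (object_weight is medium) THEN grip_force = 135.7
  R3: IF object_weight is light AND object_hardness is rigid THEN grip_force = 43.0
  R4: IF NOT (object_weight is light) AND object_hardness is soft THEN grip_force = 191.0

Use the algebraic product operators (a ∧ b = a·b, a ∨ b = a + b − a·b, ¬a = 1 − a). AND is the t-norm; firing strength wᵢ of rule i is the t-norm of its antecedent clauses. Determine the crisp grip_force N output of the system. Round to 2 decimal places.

142.44

R1 (z=128.6): ¬heavy=1−0.75=0.25, rigid=0.58; AND[a·b] → w = 0.1450
R2 (z=135.7): rigid=0.58, ¬medium=1−0.39=0.61; AND[a·b] → w = 0.3538
R3 (z=43.0): light=0.33, rigid=0.58; AND[a·b] → w = 0.1914
R4 (z=191.0): ¬light=1−0.33=0.67, soft=0.72; AND[a·b] → w = 0.4824
Weighted average = (0.1450·128.6 + 0.3538·135.7 + 0.1914·43.0 + 0.4824·191.0) / (0.1450 + 0.3538 + 0.1914 + 0.4824)
  = 167.0263 / 1.1726 = 142.44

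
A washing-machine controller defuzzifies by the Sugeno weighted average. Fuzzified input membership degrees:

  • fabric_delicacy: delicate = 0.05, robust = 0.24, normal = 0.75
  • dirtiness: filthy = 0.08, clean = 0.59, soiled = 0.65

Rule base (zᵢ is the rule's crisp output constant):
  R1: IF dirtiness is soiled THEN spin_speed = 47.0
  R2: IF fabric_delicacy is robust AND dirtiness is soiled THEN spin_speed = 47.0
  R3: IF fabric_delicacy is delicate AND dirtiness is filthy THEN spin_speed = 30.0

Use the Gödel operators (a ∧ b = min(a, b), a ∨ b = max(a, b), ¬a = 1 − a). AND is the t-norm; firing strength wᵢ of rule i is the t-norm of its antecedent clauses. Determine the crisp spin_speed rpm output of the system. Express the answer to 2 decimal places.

R1 (z=47.0): soiled=0.65 → w = 0.65
R2 (z=47.0): robust=0.24, soiled=0.65; AND[min(a, b)] → w = 0.24
R3 (z=30.0): delicate=0.05, filthy=0.08; AND[min(a, b)] → w = 0.05
Weighted average = (0.65·47.0 + 0.24·47.0 + 0.05·30.0) / (0.65 + 0.24 + 0.05)
  = 43.3300 / 0.9400 = 46.10

46.10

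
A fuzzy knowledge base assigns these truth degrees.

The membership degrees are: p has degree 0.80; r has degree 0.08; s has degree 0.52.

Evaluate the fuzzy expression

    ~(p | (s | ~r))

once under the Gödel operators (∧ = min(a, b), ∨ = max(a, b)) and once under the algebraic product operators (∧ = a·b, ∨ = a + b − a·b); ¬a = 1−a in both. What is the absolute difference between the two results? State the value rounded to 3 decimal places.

0.072

Under Gödel:
  ~r = 1 − 0.08 = 0.92
  s | ~r = max(a, b) on (0.52, 0.92) = 0.92
  p | (s | ~r) = max(a, b) on (0.80, 0.92) = 0.92
  ~(p | (s | ~r)) = 1 − 0.92 = 0.08
  → value = 0.0800
Under algebraic product:
  ~r = 1 − 0.0800 = 0.9200
  s | ~r = a + b − a·b on (0.5200, 0.9200) = 0.9616
  p | (s | ~r) = a + b − a·b on (0.8000, 0.9616) = 0.9923
  ~(p | (s | ~r)) = 1 − 0.9923 = 0.0077
  → value = 0.0077
|0.0800 − 0.0077| = 0.072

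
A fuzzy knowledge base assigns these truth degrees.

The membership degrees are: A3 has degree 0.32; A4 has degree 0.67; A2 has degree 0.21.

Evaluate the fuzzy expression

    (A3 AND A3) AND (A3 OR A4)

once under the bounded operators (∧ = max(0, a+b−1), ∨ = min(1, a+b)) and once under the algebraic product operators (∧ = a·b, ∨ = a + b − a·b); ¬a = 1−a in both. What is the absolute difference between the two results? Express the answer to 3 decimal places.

0.079

Under bounded:
  A3 AND A3 = max(0, a+b−1) on (0.32, 0.32) = 0.00
  A3 OR A4 = min(1, a+b) on (0.32, 0.67) = 0.99
  (A3 AND A3) AND (A3 OR A4) = max(0, a+b−1) on (0.00, 0.99) = 0.00
  → value = 0.0000
Under algebraic product:
  A3 AND A3 = a·b on (0.3200, 0.3200) = 0.1024
  A3 OR A4 = a + b − a·b on (0.3200, 0.6700) = 0.7756
  (A3 AND A3) AND (A3 OR A4) = a·b on (0.1024, 0.7756) = 0.0794
  → value = 0.0794
|0.0000 − 0.0794| = 0.079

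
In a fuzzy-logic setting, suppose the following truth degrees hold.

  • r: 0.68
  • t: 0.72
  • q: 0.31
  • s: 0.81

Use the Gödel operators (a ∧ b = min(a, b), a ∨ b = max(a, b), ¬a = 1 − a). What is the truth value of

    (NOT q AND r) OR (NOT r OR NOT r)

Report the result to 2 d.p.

NOT q = 1 − 0.31 = 0.69
NOT q AND r = min(a, b) on (0.69, 0.68) = 0.68
NOT r = 1 − 0.68 = 0.32
NOT r = 1 − 0.68 = 0.32
NOT r OR NOT r = max(a, b) on (0.32, 0.32) = 0.32
(NOT q AND r) OR (NOT r OR NOT r) = max(a, b) on (0.68, 0.32) = 0.68

0.68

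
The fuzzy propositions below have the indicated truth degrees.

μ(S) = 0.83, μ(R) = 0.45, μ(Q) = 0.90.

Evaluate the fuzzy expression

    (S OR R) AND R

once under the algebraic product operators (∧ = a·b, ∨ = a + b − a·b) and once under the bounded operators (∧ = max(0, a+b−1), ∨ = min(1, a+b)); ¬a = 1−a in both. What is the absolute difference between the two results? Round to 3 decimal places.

Under algebraic product:
  S OR R = a + b − a·b on (0.8300, 0.4500) = 0.9065
  (S OR R) AND R = a·b on (0.9065, 0.4500) = 0.4079
  → value = 0.4079
Under bounded:
  S OR R = min(1, a+b) on (0.83, 0.45) = 1.00
  (S OR R) AND R = max(0, a+b−1) on (1.00, 0.45) = 0.45
  → value = 0.4500
|0.4079 − 0.4500| = 0.042

0.042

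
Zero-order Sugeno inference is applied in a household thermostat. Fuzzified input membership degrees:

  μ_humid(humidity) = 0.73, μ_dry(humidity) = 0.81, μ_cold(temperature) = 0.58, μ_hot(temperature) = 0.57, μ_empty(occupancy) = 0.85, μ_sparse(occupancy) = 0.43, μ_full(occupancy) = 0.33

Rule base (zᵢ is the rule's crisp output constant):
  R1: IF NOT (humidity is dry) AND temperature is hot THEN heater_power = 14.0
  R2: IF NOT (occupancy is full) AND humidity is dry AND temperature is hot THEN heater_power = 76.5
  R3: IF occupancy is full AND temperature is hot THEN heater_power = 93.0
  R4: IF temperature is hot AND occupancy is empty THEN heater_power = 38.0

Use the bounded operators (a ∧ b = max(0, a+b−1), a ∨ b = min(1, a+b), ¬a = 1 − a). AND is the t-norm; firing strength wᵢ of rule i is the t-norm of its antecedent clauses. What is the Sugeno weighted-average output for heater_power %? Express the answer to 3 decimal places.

R1 (z=14.0): ¬dry=1−0.81=0.19, hot=0.57; AND[max(0, a+b−1)] → w = 0.00
R2 (z=76.5): ¬full=1−0.33=0.67, dry=0.81, hot=0.57; AND[max(0, a+b−1)] → w = 0.05
R3 (z=93.0): full=0.33, hot=0.57; AND[max(0, a+b−1)] → w = 0.00
R4 (z=38.0): hot=0.57, empty=0.85; AND[max(0, a+b−1)] → w = 0.42
Weighted average = (0.00·14.0 + 0.05·76.5 + 0.00·93.0 + 0.42·38.0) / (0.00 + 0.05 + 0.00 + 0.42)
  = 19.7850 / 0.4700 = 42.096

42.096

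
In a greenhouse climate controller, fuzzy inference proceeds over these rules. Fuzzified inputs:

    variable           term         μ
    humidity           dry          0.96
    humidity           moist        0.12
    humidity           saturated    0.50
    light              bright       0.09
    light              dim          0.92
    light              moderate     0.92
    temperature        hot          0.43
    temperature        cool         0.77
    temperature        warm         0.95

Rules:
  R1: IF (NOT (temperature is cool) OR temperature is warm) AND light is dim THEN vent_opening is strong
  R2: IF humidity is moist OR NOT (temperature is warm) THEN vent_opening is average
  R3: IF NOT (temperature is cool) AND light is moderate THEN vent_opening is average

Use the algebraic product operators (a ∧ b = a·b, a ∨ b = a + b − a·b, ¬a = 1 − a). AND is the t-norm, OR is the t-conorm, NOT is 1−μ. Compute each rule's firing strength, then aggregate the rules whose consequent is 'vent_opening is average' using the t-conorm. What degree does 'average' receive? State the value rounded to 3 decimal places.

0.341

R1: (¬cool=1−0.77=0.23 OR warm=0.95) = 0.9615; AND[a·b] with dim=0.92 → w = 0.8846
R2: moist=0.12, ¬warm=1−0.95=0.05; OR[a + b − a·b] → w = 0.1640
R3: ¬cool=1−0.77=0.23, moderate=0.92; AND[a·b] → w = 0.2116
Rules with consequent 'average': {R2, R3} → strengths 0.1640, 0.2116
Aggregate via t-conorm [a + b − a·b]: 0.3409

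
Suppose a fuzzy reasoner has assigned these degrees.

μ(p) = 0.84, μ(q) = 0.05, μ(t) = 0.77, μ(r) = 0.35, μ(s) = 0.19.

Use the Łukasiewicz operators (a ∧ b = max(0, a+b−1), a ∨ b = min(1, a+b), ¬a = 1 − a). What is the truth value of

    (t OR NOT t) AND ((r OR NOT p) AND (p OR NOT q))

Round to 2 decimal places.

0.51

NOT t = 1 − 0.77 = 0.23
t OR NOT t = min(1, a+b) on (0.77, 0.23) = 1.00
NOT p = 1 − 0.84 = 0.16
r OR NOT p = min(1, a+b) on (0.35, 0.16) = 0.51
NOT q = 1 − 0.05 = 0.95
p OR NOT q = min(1, a+b) on (0.84, 0.95) = 1.00
(r OR NOT p) AND (p OR NOT q) = max(0, a+b−1) on (0.51, 1.00) = 0.51
(t OR NOT t) AND ((r OR NOT p) AND (p OR NOT q)) = max(0, a+b−1) on (1.00, 0.51) = 0.51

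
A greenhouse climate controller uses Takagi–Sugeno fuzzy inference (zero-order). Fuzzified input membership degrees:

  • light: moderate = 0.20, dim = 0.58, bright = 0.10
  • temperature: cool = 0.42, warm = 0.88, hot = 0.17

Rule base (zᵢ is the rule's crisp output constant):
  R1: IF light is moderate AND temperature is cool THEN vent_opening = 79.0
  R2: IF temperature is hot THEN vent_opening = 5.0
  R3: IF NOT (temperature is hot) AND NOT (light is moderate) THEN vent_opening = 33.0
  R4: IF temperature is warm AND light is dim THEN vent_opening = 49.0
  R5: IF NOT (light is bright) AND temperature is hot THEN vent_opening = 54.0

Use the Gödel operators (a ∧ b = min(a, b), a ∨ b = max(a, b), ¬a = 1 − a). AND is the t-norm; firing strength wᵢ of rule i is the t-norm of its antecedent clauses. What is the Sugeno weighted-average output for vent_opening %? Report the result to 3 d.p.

R1 (z=79.0): moderate=0.20, cool=0.42; AND[min(a, b)] → w = 0.20
R2 (z=5.0): hot=0.17 → w = 0.17
R3 (z=33.0): ¬hot=1−0.17=0.83, ¬moderate=1−0.20=0.80; AND[min(a, b)] → w = 0.80
R4 (z=49.0): warm=0.88, dim=0.58; AND[min(a, b)] → w = 0.58
R5 (z=54.0): ¬bright=1−0.10=0.90, hot=0.17; AND[min(a, b)] → w = 0.17
Weighted average = (0.20·79.0 + 0.17·5.0 + 0.80·33.0 + 0.58·49.0 + 0.17·54.0) / (0.20 + 0.17 + 0.80 + 0.58 + 0.17)
  = 80.6500 / 1.9200 = 42.005

42.005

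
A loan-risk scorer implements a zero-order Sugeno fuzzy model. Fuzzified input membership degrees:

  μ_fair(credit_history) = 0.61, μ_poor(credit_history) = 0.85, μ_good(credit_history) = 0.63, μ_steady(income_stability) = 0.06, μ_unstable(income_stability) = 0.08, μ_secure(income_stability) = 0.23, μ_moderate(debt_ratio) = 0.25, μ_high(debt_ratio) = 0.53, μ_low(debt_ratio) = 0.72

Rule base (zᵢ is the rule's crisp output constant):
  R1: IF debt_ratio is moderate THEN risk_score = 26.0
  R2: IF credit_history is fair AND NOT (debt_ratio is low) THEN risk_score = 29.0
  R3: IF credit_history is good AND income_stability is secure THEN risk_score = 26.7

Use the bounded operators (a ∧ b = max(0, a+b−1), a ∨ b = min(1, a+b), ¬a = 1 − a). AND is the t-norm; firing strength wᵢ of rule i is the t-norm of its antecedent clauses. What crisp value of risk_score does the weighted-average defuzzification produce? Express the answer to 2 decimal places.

26.00

R1 (z=26.0): moderate=0.25 → w = 0.25
R2 (z=29.0): fair=0.61, ¬low=1−0.72=0.28; AND[max(0, a+b−1)] → w = 0.00
R3 (z=26.7): good=0.63, secure=0.23; AND[max(0, a+b−1)] → w = 0.00
Weighted average = (0.25·26.0 + 0.00·29.0 + 0.00·26.7) / (0.25 + 0.00 + 0.00)
  = 6.5000 / 0.2500 = 26.00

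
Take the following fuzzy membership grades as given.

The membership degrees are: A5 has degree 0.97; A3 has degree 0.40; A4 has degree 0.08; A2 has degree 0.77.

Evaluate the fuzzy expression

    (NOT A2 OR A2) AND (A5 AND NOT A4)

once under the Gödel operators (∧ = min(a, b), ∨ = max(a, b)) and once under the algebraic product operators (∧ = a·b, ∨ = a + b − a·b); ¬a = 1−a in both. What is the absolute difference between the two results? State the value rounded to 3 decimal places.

0.036

Under Gödel:
  NOT A2 = 1 − 0.77 = 0.23
  NOT A2 OR A2 = max(a, b) on (0.23, 0.77) = 0.77
  NOT A4 = 1 − 0.08 = 0.92
  A5 AND NOT A4 = min(a, b) on (0.97, 0.92) = 0.92
  (NOT A2 OR A2) AND (A5 AND NOT A4) = min(a, b) on (0.77, 0.92) = 0.77
  → value = 0.7700
Under algebraic product:
  NOT A2 = 1 − 0.7700 = 0.2300
  NOT A2 OR A2 = a + b − a·b on (0.2300, 0.7700) = 0.8229
  NOT A4 = 1 − 0.0800 = 0.9200
  A5 AND NOT A4 = a·b on (0.9700, 0.9200) = 0.8924
  (NOT A2 OR A2) AND (A5 AND NOT A4) = a·b on (0.8229, 0.8924) = 0.7344
  → value = 0.7344
|0.7700 − 0.7344| = 0.036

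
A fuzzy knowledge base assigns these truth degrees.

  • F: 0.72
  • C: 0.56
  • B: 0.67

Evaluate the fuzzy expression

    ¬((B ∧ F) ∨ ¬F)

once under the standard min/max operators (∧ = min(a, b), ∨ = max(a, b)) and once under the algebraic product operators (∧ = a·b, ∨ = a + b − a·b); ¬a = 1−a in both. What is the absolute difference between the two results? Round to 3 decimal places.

0.043

Under standard min/max:
  B ∧ F = min(a, b) on (0.67, 0.72) = 0.67
  ¬F = 1 − 0.72 = 0.28
  (B ∧ F) ∨ ¬F = max(a, b) on (0.67, 0.28) = 0.67
  ¬((B ∧ F) ∨ ¬F) = 1 − 0.67 = 0.33
  → value = 0.3300
Under algebraic product:
  B ∧ F = a·b on (0.6700, 0.7200) = 0.4824
  ¬F = 1 − 0.7200 = 0.2800
  (B ∧ F) ∨ ¬F = a + b − a·b on (0.4824, 0.2800) = 0.6273
  ¬((B ∧ F) ∨ ¬F) = 1 − 0.6273 = 0.3727
  → value = 0.3727
|0.3300 − 0.3727| = 0.043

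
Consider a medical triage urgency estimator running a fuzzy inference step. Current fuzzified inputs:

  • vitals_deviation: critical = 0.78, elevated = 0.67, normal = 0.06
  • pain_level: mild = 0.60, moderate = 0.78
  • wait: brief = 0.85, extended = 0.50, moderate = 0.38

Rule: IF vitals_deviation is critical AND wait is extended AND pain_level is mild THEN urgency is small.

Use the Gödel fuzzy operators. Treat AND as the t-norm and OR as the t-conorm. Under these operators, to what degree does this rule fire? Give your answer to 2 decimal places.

0.50

firing strength: critical=0.78, extended=0.50, mild=0.60; AND[min(a, b)] → w = 0.50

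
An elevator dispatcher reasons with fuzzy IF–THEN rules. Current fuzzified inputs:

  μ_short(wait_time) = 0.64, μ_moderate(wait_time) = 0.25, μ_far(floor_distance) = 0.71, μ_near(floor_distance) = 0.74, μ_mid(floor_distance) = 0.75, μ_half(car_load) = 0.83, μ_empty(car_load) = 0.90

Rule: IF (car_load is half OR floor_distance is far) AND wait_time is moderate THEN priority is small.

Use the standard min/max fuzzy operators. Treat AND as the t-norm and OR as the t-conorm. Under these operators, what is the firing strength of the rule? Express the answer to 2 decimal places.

firing strength: (half=0.83 OR far=0.71) = 0.83; AND[min(a, b)] with moderate=0.25 → w = 0.25

0.25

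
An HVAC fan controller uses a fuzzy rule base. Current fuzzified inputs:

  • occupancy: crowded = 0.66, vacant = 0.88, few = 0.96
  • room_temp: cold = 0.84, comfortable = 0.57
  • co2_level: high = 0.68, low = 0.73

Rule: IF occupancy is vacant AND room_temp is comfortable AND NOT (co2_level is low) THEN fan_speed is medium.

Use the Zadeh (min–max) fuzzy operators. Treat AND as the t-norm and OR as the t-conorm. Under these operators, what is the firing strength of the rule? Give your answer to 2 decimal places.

firing strength: vacant=0.88, comfortable=0.57, ¬low=1−0.73=0.27; AND[min(a, b)] → w = 0.27

0.27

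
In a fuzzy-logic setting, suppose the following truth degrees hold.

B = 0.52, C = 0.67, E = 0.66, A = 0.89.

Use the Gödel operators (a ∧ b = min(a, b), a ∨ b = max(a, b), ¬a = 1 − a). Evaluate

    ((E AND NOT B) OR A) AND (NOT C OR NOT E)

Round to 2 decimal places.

0.34

NOT B = 1 − 0.52 = 0.48
E AND NOT B = min(a, b) on (0.66, 0.48) = 0.48
(E AND NOT B) OR A = max(a, b) on (0.48, 0.89) = 0.89
NOT C = 1 − 0.67 = 0.33
NOT E = 1 − 0.66 = 0.34
NOT C OR NOT E = max(a, b) on (0.33, 0.34) = 0.34
((E AND NOT B) OR A) AND (NOT C OR NOT E) = min(a, b) on (0.89, 0.34) = 0.34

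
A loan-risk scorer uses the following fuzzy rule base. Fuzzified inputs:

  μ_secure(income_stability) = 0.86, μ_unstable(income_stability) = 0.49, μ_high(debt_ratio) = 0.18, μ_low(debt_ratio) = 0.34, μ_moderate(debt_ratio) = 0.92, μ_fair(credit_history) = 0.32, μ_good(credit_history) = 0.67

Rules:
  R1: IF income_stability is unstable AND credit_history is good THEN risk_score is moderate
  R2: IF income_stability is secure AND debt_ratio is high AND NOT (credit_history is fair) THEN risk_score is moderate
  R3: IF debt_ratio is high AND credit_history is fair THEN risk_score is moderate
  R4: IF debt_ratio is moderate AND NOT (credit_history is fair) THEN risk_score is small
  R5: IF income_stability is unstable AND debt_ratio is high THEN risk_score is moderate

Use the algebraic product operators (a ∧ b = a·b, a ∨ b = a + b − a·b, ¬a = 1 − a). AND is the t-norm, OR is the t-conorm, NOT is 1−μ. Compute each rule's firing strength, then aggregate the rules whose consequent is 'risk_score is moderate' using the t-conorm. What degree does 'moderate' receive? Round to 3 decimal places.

R1: unstable=0.49, good=0.67; AND[a·b] → w = 0.3283
R2: secure=0.86, high=0.18, ¬fair=1−0.32=0.68; AND[a·b] → w = 0.1053
R3: high=0.18, fair=0.32; AND[a·b] → w = 0.0576
R4: moderate=0.92, ¬fair=1−0.32=0.68; AND[a·b] → w = 0.6256
R5: unstable=0.49, high=0.18; AND[a·b] → w = 0.0882
Rules with consequent 'moderate': {R1, R2, R3, R5} → strengths 0.3283, 0.1053, 0.0576, 0.0882
Aggregate via t-conorm [a + b − a·b]: 0.4836

0.484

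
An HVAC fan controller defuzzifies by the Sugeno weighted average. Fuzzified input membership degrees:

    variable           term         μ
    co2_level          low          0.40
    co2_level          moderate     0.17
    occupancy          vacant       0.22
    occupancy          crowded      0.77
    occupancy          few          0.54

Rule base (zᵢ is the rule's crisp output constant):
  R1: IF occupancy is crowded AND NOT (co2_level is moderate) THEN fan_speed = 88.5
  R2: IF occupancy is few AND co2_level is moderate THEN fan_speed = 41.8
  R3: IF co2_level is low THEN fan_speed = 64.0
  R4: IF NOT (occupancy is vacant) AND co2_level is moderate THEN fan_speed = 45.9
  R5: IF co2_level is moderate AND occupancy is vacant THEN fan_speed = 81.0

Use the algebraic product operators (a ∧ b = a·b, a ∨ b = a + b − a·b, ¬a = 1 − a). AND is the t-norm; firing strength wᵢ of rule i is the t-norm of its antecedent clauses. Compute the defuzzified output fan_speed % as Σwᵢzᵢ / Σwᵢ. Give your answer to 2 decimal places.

R1 (z=88.5): crowded=0.77, ¬moderate=1−0.17=0.83; AND[a·b] → w = 0.6391
R2 (z=41.8): few=0.54, moderate=0.17; AND[a·b] → w = 0.0918
R3 (z=64.0): low=0.40 → w = 0.4000
R4 (z=45.9): ¬vacant=1−0.22=0.78, moderate=0.17; AND[a·b] → w = 0.1326
R5 (z=81.0): moderate=0.17, vacant=0.22; AND[a·b] → w = 0.0374
Weighted average = (0.6391·88.5 + 0.0918·41.8 + 0.4000·64.0 + 0.1326·45.9 + 0.0374·81.0) / (0.6391 + 0.0918 + 0.4000 + 0.1326 + 0.0374)
  = 95.1133 / 1.3009 = 73.11

73.11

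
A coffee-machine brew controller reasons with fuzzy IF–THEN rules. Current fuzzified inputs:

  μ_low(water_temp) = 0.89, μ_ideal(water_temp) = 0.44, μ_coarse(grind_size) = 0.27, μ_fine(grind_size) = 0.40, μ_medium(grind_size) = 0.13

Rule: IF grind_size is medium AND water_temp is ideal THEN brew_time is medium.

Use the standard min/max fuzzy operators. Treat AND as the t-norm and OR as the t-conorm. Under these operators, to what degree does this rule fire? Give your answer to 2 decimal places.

0.13

firing strength: medium=0.13, ideal=0.44; AND[min(a, b)] → w = 0.13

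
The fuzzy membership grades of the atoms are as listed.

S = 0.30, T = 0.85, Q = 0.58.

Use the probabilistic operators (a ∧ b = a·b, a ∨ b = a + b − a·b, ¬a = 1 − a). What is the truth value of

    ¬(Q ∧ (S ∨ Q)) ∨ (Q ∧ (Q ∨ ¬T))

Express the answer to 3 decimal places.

S ∨ Q = a + b − a·b on (0.3000, 0.5800) = 0.7060
Q ∧ (S ∨ Q) = a·b on (0.5800, 0.7060) = 0.4095
¬(Q ∧ (S ∨ Q)) = 1 − 0.4095 = 0.5905
¬T = 1 − 0.8500 = 0.1500
Q ∨ ¬T = a + b − a·b on (0.5800, 0.1500) = 0.6430
Q ∧ (Q ∨ ¬T) = a·b on (0.5800, 0.6430) = 0.3729
¬(Q ∧ (S ∨ Q)) ∨ (Q ∧ (Q ∨ ¬T)) = a + b − a·b on (0.5905, 0.3729) = 0.7432

0.743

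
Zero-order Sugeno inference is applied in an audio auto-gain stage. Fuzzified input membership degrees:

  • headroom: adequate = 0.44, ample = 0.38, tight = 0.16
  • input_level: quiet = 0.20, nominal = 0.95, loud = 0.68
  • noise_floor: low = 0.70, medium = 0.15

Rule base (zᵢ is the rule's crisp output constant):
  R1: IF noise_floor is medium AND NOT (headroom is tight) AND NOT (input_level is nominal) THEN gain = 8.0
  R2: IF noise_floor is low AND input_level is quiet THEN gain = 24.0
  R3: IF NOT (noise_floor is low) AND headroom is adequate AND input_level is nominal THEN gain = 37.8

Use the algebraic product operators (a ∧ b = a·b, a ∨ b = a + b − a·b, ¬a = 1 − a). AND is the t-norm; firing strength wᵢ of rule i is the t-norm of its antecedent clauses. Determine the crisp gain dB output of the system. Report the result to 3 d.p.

29.998

R1 (z=8.0): medium=0.15, ¬tight=1−0.16=0.84, ¬nominal=1−0.95=0.05; AND[a·b] → w = 0.0063
R2 (z=24.0): low=0.70, quiet=0.20; AND[a·b] → w = 0.1400
R3 (z=37.8): ¬low=1−0.70=0.30, adequate=0.44, nominal=0.95; AND[a·b] → w = 0.1254
Weighted average = (0.0063·8.0 + 0.1400·24.0 + 0.1254·37.8) / (0.0063 + 0.1400 + 0.1254)
  = 8.1505 / 0.2717 = 29.998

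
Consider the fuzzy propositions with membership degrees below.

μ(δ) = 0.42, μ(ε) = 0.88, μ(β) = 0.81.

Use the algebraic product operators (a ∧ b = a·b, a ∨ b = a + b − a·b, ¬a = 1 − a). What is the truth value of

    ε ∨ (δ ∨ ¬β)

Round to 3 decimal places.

0.944

¬β = 1 − 0.8100 = 0.1900
δ ∨ ¬β = a + b − a·b on (0.4200, 0.1900) = 0.5302
ε ∨ (δ ∨ ¬β) = a + b − a·b on (0.8800, 0.5302) = 0.9436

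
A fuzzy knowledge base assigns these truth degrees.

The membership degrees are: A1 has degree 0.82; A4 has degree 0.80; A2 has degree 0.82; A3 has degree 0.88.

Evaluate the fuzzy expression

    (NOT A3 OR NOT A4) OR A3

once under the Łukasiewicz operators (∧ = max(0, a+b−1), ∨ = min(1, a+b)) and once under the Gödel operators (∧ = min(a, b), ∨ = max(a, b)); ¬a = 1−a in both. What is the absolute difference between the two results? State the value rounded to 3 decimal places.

Under Łukasiewicz:
  NOT A3 = 1 − 0.88 = 0.12
  NOT A4 = 1 − 0.80 = 0.20
  NOT A3 OR NOT A4 = min(1, a+b) on (0.12, 0.20) = 0.32
  (NOT A3 OR NOT A4) OR A3 = min(1, a+b) on (0.32, 0.88) = 1.00
  → value = 1.0000
Under Gödel:
  NOT A3 = 1 − 0.88 = 0.12
  NOT A4 = 1 − 0.80 = 0.20
  NOT A3 OR NOT A4 = max(a, b) on (0.12, 0.20) = 0.20
  (NOT A3 OR NOT A4) OR A3 = max(a, b) on (0.20, 0.88) = 0.88
  → value = 0.8800
|1.0000 − 0.8800| = 0.120

0.120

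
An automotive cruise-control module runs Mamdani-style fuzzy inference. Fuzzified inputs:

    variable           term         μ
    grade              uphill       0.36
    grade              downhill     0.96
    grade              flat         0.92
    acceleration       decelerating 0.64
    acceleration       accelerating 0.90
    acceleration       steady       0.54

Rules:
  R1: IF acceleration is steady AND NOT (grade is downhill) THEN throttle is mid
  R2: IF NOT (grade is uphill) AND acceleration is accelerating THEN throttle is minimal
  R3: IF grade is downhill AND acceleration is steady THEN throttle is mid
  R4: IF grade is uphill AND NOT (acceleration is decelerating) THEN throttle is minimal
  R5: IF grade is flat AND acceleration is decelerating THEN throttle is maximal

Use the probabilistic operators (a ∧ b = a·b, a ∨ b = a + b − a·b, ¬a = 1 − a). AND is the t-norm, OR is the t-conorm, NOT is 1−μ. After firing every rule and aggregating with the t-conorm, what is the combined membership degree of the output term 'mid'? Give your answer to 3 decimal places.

0.529

R1: steady=0.54, ¬downhill=1−0.96=0.04; AND[a·b] → w = 0.0216
R2: ¬uphill=1−0.36=0.64, accelerating=0.90; AND[a·b] → w = 0.5760
R3: downhill=0.96, steady=0.54; AND[a·b] → w = 0.5184
R4: uphill=0.36, ¬decelerating=1−0.64=0.36; AND[a·b] → w = 0.1296
R5: flat=0.92, decelerating=0.64; AND[a·b] → w = 0.5888
Rules with consequent 'mid': {R1, R3} → strengths 0.0216, 0.5184
Aggregate via t-conorm [a + b − a·b]: 0.5288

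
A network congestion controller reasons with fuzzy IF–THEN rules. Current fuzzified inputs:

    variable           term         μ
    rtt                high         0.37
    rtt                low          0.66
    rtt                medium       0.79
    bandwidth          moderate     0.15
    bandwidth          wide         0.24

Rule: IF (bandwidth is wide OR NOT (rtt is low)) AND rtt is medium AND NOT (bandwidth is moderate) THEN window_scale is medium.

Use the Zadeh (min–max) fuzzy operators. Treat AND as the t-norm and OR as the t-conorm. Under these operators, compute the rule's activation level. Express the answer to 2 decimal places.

firing strength: (wide=0.24 OR ¬low=1−0.66=0.34) = 0.34; AND[min(a, b)] with medium=0.79, ¬moderate=1−0.15=0.85 → w = 0.34

0.34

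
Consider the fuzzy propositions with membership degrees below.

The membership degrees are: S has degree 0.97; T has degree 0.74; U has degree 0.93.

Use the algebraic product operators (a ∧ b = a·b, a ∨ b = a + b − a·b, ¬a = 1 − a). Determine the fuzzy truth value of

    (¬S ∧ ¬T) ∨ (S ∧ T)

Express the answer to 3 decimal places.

¬S = 1 − 0.9700 = 0.0300
¬T = 1 − 0.7400 = 0.2600
¬S ∧ ¬T = a·b on (0.0300, 0.2600) = 0.0078
S ∧ T = a·b on (0.9700, 0.7400) = 0.7178
(¬S ∧ ¬T) ∨ (S ∧ T) = a + b − a·b on (0.0078, 0.7178) = 0.7200

0.720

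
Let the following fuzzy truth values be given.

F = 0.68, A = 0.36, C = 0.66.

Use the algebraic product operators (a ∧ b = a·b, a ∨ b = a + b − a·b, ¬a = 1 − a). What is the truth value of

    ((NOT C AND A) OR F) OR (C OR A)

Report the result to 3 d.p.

NOT C = 1 − 0.6600 = 0.3400
NOT C AND A = a·b on (0.3400, 0.3600) = 0.1224
(NOT C AND A) OR F = a + b − a·b on (0.1224, 0.6800) = 0.7192
C OR A = a + b − a·b on (0.6600, 0.3600) = 0.7824
((NOT C AND A) OR F) OR (C OR A) = a + b − a·b on (0.7192, 0.7824) = 0.9389

0.939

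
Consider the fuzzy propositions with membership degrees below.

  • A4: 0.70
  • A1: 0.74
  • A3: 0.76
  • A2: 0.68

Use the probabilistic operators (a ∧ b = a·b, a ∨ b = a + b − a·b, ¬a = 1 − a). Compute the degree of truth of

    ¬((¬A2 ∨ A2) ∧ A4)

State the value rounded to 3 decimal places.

¬A2 = 1 − 0.6800 = 0.3200
¬A2 ∨ A2 = a + b − a·b on (0.3200, 0.6800) = 0.7824
(¬A2 ∨ A2) ∧ A4 = a·b on (0.7824, 0.7000) = 0.5477
¬((¬A2 ∨ A2) ∧ A4) = 1 − 0.5477 = 0.4523

0.452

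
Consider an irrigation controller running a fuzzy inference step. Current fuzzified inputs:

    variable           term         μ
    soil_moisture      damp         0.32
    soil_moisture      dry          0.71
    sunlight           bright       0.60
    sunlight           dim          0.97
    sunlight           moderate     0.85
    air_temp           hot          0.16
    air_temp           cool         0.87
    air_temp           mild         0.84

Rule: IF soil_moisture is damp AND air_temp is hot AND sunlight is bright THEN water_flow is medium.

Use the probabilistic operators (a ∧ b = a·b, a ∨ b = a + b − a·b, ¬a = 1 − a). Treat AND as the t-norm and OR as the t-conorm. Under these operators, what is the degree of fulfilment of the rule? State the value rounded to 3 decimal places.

firing strength: damp=0.32, hot=0.16, bright=0.60; AND[a·b] → w = 0.0307

0.031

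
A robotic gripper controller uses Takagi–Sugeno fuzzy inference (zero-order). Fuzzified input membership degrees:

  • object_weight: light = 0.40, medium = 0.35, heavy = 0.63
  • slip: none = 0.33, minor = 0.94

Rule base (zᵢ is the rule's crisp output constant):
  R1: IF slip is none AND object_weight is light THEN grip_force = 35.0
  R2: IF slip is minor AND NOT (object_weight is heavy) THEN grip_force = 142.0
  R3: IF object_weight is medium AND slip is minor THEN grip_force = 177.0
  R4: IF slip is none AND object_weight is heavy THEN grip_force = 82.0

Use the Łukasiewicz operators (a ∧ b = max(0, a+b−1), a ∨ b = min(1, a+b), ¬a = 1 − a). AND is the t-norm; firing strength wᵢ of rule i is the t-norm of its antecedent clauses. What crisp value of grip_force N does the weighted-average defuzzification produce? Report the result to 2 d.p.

R1 (z=35.0): none=0.33, light=0.40; AND[max(0, a+b−1)] → w = 0.00
R2 (z=142.0): minor=0.94, ¬heavy=1−0.63=0.37; AND[max(0, a+b−1)] → w = 0.31
R3 (z=177.0): medium=0.35, minor=0.94; AND[max(0, a+b−1)] → w = 0.29
R4 (z=82.0): none=0.33, heavy=0.63; AND[max(0, a+b−1)] → w = 0.00
Weighted average = (0.00·35.0 + 0.31·142.0 + 0.29·177.0 + 0.00·82.0) / (0.00 + 0.31 + 0.29 + 0.00)
  = 95.3500 / 0.6000 = 158.92

158.92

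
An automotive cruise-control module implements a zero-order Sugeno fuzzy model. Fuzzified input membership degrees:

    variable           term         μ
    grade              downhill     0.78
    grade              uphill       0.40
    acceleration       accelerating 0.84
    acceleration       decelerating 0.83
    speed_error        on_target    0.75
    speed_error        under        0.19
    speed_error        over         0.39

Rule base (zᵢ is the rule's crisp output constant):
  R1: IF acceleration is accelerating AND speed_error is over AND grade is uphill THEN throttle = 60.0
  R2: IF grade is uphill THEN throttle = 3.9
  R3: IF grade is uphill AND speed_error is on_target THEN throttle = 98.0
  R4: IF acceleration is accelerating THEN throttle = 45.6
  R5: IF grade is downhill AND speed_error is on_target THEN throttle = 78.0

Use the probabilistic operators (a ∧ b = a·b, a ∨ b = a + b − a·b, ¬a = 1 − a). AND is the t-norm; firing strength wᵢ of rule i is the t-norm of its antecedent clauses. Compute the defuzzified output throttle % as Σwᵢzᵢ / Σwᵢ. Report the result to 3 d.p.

54.412

R1 (z=60.0): accelerating=0.84, over=0.39, uphill=0.40; AND[a·b] → w = 0.1310
R2 (z=3.9): uphill=0.40 → w = 0.4000
R3 (z=98.0): uphill=0.40, on_target=0.75; AND[a·b] → w = 0.3000
R4 (z=45.6): accelerating=0.84 → w = 0.8400
R5 (z=78.0): downhill=0.78, on_target=0.75; AND[a·b] → w = 0.5850
Weighted average = (0.1310·60.0 + 0.4000·3.9 + 0.3000·98.0 + 0.8400·45.6 + 0.5850·78.0) / (0.1310 + 0.4000 + 0.3000 + 0.8400 + 0.5850)
  = 122.7564 / 2.2560 = 54.412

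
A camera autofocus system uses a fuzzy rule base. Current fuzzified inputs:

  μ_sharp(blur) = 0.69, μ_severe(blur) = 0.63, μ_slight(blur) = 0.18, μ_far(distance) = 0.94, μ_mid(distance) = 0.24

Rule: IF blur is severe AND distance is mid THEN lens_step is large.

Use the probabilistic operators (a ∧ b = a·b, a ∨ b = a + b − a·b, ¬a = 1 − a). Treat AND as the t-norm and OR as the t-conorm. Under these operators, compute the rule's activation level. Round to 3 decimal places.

0.151

firing strength: severe=0.63, mid=0.24; AND[a·b] → w = 0.1512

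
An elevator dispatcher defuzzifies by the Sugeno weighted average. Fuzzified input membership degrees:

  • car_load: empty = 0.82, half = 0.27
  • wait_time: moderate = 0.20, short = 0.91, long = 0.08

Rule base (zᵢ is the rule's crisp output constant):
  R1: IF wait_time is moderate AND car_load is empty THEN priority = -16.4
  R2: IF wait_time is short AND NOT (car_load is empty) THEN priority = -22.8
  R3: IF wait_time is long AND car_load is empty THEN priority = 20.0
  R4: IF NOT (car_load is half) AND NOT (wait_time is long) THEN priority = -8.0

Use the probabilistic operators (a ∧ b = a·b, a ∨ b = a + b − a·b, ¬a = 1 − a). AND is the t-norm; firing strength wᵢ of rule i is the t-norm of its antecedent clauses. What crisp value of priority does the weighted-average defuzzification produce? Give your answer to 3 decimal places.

-9.845

R1 (z=-16.4): moderate=0.20, empty=0.82; AND[a·b] → w = 0.1640
R2 (z=-22.8): short=0.91, ¬empty=1−0.82=0.18; AND[a·b] → w = 0.1638
R3 (z=20.0): long=0.08, empty=0.82; AND[a·b] → w = 0.0656
R4 (z=-8.0): ¬half=1−0.27=0.73, ¬long=1−0.08=0.92; AND[a·b] → w = 0.6716
Weighted average = (0.1640·-16.4 + 0.1638·-22.8 + 0.0656·20.0 + 0.6716·-8.0) / (0.1640 + 0.1638 + 0.0656 + 0.6716)
  = -10.4850 / 1.0650 = -9.845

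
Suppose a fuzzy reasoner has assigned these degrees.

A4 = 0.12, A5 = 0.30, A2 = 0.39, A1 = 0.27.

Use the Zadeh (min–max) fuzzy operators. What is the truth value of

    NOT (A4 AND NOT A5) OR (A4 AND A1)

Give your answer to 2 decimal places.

NOT A5 = 1 − 0.30 = 0.70
A4 AND NOT A5 = min(a, b) on (0.12, 0.70) = 0.12
NOT (A4 AND NOT A5) = 1 − 0.12 = 0.88
A4 AND A1 = min(a, b) on (0.12, 0.27) = 0.12
NOT (A4 AND NOT A5) OR (A4 AND A1) = max(a, b) on (0.88, 0.12) = 0.88

0.88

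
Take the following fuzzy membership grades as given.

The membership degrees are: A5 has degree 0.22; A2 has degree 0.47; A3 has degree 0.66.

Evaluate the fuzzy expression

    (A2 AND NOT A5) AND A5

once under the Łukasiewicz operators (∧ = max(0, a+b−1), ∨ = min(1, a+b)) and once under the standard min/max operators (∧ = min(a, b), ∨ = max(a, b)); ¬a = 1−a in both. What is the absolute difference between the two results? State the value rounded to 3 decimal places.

0.220

Under Łukasiewicz:
  NOT A5 = 1 − 0.22 = 0.78
  A2 AND NOT A5 = max(0, a+b−1) on (0.47, 0.78) = 0.25
  (A2 AND NOT A5) AND A5 = max(0, a+b−1) on (0.25, 0.22) = 0.00
  → value = 0.0000
Under standard min/max:
  NOT A5 = 1 − 0.22 = 0.78
  A2 AND NOT A5 = min(a, b) on (0.47, 0.78) = 0.47
  (A2 AND NOT A5) AND A5 = min(a, b) on (0.47, 0.22) = 0.22
  → value = 0.2200
|0.0000 − 0.2200| = 0.220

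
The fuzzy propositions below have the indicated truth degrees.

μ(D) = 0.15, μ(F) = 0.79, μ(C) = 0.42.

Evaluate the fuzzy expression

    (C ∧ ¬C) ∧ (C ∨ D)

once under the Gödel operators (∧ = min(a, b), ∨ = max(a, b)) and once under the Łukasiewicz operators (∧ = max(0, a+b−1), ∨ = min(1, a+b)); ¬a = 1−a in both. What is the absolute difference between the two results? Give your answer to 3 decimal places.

0.420

Under Gödel:
  ¬C = 1 − 0.42 = 0.58
  C ∧ ¬C = min(a, b) on (0.42, 0.58) = 0.42
  C ∨ D = max(a, b) on (0.42, 0.15) = 0.42
  (C ∧ ¬C) ∧ (C ∨ D) = min(a, b) on (0.42, 0.42) = 0.42
  → value = 0.4200
Under Łukasiewicz:
  ¬C = 1 − 0.42 = 0.58
  C ∧ ¬C = max(0, a+b−1) on (0.42, 0.58) = 0.00
  C ∨ D = min(1, a+b) on (0.42, 0.15) = 0.57
  (C ∧ ¬C) ∧ (C ∨ D) = max(0, a+b−1) on (0.00, 0.57) = 0.00
  → value = 0.0000
|0.4200 − 0.0000| = 0.420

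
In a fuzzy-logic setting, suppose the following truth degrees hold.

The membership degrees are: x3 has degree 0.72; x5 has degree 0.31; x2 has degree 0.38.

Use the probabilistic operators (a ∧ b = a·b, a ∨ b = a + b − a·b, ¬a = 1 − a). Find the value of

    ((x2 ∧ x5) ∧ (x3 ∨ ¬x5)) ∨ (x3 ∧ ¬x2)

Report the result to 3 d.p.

x2 ∧ x5 = a·b on (0.3800, 0.3100) = 0.1178
¬x5 = 1 − 0.3100 = 0.6900
x3 ∨ ¬x5 = a + b − a·b on (0.7200, 0.6900) = 0.9132
(x2 ∧ x5) ∧ (x3 ∨ ¬x5) = a·b on (0.1178, 0.9132) = 0.1076
¬x2 = 1 − 0.3800 = 0.6200
x3 ∧ ¬x2 = a·b on (0.7200, 0.6200) = 0.4464
((x2 ∧ x5) ∧ (x3 ∨ ¬x5)) ∨ (x3 ∧ ¬x2) = a + b − a·b on (0.1076, 0.4464) = 0.5060

0.506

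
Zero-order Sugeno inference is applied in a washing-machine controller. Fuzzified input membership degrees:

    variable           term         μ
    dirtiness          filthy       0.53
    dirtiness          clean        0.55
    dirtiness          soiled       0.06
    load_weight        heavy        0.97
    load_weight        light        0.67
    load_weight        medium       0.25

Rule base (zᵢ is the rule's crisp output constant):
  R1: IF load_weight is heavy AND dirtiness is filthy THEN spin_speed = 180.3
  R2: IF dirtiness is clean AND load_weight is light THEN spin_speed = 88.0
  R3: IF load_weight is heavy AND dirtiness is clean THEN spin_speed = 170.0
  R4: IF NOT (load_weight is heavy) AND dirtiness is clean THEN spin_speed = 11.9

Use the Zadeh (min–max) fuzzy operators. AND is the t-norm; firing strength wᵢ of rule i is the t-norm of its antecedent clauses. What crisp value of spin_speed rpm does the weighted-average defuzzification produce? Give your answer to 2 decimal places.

R1 (z=180.3): heavy=0.97, filthy=0.53; AND[min(a, b)] → w = 0.53
R2 (z=88.0): clean=0.55, light=0.67; AND[min(a, b)] → w = 0.55
R3 (z=170.0): heavy=0.97, clean=0.55; AND[min(a, b)] → w = 0.55
R4 (z=11.9): ¬heavy=1−0.97=0.03, clean=0.55; AND[min(a, b)] → w = 0.03
Weighted average = (0.53·180.3 + 0.55·88.0 + 0.55·170.0 + 0.03·11.9) / (0.53 + 0.55 + 0.55 + 0.03)
  = 237.8160 / 1.6600 = 143.26

143.26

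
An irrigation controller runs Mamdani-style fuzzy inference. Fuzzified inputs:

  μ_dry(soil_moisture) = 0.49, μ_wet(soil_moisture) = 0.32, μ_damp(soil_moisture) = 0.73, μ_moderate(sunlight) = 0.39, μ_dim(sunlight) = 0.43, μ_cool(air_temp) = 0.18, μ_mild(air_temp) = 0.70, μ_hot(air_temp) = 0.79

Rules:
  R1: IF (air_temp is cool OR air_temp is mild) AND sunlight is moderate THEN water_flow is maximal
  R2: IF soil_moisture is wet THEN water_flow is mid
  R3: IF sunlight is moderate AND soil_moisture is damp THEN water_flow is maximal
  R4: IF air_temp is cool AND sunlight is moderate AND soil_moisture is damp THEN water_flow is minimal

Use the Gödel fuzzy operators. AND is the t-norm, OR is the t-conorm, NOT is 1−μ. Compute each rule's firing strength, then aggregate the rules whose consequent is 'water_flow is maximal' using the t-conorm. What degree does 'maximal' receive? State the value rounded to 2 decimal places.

0.39

R1: (cool=0.18 OR mild=0.70) = 0.70; AND[min(a, b)] with moderate=0.39 → w = 0.39
R2: wet=0.32 → w = 0.32
R3: moderate=0.39, damp=0.73; AND[min(a, b)] → w = 0.39
R4: cool=0.18, moderate=0.39, damp=0.73; AND[min(a, b)] → w = 0.18
Rules with consequent 'maximal': {R1, R3} → strengths 0.39, 0.39
Aggregate via t-conorm [max(a, b)]: 0.39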